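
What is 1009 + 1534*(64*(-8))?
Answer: -784399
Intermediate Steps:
1009 + 1534*(64*(-8)) = 1009 + 1534*(-512) = 1009 - 785408 = -784399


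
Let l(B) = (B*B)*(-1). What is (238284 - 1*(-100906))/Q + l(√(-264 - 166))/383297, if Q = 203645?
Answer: 26019615356/15611303513 ≈ 1.6667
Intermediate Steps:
l(B) = -B² (l(B) = B²*(-1) = -B²)
(238284 - 1*(-100906))/Q + l(√(-264 - 166))/383297 = (238284 - 1*(-100906))/203645 - (√(-264 - 166))²/383297 = (238284 + 100906)*(1/203645) - (√(-430))²*(1/383297) = 339190*(1/203645) - (I*√430)²*(1/383297) = 67838/40729 - 1*(-430)*(1/383297) = 67838/40729 + 430*(1/383297) = 67838/40729 + 430/383297 = 26019615356/15611303513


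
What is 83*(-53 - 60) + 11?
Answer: -9368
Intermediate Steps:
83*(-53 - 60) + 11 = 83*(-113) + 11 = -9379 + 11 = -9368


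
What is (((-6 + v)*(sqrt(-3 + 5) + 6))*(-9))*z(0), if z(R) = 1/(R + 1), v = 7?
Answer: -54 - 9*sqrt(2) ≈ -66.728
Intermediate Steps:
z(R) = 1/(1 + R)
(((-6 + v)*(sqrt(-3 + 5) + 6))*(-9))*z(0) = (((-6 + 7)*(sqrt(-3 + 5) + 6))*(-9))/(1 + 0) = ((1*(sqrt(2) + 6))*(-9))/1 = ((1*(6 + sqrt(2)))*(-9))*1 = ((6 + sqrt(2))*(-9))*1 = (-54 - 9*sqrt(2))*1 = -54 - 9*sqrt(2)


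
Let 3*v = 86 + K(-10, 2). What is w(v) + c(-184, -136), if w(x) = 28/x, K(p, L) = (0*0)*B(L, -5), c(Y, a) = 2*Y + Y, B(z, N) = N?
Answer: -23694/43 ≈ -551.02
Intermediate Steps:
c(Y, a) = 3*Y
K(p, L) = 0 (K(p, L) = (0*0)*(-5) = 0*(-5) = 0)
v = 86/3 (v = (86 + 0)/3 = (1/3)*86 = 86/3 ≈ 28.667)
w(v) + c(-184, -136) = 28/(86/3) + 3*(-184) = 28*(3/86) - 552 = 42/43 - 552 = -23694/43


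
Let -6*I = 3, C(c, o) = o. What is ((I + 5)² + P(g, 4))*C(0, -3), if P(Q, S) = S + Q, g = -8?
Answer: -195/4 ≈ -48.750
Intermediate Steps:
P(Q, S) = Q + S
I = -½ (I = -⅙*3 = -½ ≈ -0.50000)
((I + 5)² + P(g, 4))*C(0, -3) = ((-½ + 5)² + (-8 + 4))*(-3) = ((9/2)² - 4)*(-3) = (81/4 - 4)*(-3) = (65/4)*(-3) = -195/4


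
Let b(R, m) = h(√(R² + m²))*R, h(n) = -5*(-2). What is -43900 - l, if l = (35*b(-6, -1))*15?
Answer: -12400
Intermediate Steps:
h(n) = 10
b(R, m) = 10*R
l = -31500 (l = (35*(10*(-6)))*15 = (35*(-60))*15 = -2100*15 = -31500)
-43900 - l = -43900 - 1*(-31500) = -43900 + 31500 = -12400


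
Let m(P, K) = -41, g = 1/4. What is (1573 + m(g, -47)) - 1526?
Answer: 6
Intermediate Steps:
g = 1/4 ≈ 0.25000
(1573 + m(g, -47)) - 1526 = (1573 - 41) - 1526 = 1532 - 1526 = 6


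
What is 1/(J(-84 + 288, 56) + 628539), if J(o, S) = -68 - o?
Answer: 1/628267 ≈ 1.5917e-6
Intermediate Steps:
1/(J(-84 + 288, 56) + 628539) = 1/((-68 - (-84 + 288)) + 628539) = 1/((-68 - 1*204) + 628539) = 1/((-68 - 204) + 628539) = 1/(-272 + 628539) = 1/628267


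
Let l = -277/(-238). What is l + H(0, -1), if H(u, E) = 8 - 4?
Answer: 1229/238 ≈ 5.1639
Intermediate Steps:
H(u, E) = 4
l = 277/238 (l = -277*(-1/238) = 277/238 ≈ 1.1639)
l + H(0, -1) = 277/238 + 4 = 1229/238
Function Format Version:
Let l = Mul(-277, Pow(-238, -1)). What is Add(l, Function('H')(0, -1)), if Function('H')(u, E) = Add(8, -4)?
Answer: Rational(1229, 238) ≈ 5.1639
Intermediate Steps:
Function('H')(u, E) = 4
l = Rational(277, 238) (l = Mul(-277, Rational(-1, 238)) = Rational(277, 238) ≈ 1.1639)
Add(l, Function('H')(0, -1)) = Add(Rational(277, 238), 4) = Rational(1229, 238)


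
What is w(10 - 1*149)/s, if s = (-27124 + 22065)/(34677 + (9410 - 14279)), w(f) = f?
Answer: 4143312/5059 ≈ 819.00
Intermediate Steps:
s = -5059/29808 (s = -5059/(34677 - 4869) = -5059/29808 ≈ -0.16972)
w(10 - 1*149)/s = (10 - 1*149)/(-5059/29808) = (10 - 149)*(-29808/5059) = -139*(-29808/5059) = 4143312/5059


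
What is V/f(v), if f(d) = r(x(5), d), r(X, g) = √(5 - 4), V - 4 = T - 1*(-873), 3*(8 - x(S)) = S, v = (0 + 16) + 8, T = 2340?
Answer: 3217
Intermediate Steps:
v = 24 (v = 16 + 8 = 24)
x(S) = 8 - S/3
V = 3217 (V = 4 + (2340 - 1*(-873)) = 4 + (2340 + 873) = 4 + 3213 = 3217)
r(X, g) = 1 (r(X, g) = √1 = 1)
f(d) = 1
V/f(v) = 3217/1 = 3217*1 = 3217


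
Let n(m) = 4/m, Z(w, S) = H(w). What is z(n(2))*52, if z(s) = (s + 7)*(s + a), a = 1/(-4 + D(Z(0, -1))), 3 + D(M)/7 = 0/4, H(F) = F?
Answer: 22932/25 ≈ 917.28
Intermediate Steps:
Z(w, S) = w
D(M) = -21 (D(M) = -21 + 7*(0/4) = -21 + 7*(0*(1/4)) = -21 + 7*0 = -21 + 0 = -21)
a = -1/25 (a = 1/(-4 - 21) = 1/(-25) = -1/25 ≈ -0.040000)
z(s) = (7 + s)*(-1/25 + s) (z(s) = (s + 7)*(s - 1/25) = (7 + s)*(-1/25 + s))
z(n(2))*52 = (-7/25 + (4/2)**2 + 174*(4/2)/25)*52 = (-7/25 + (4*(1/2))**2 + 174*(4*(1/2))/25)*52 = (-7/25 + 2**2 + (174/25)*2)*52 = (-7/25 + 4 + 348/25)*52 = (441/25)*52 = 22932/25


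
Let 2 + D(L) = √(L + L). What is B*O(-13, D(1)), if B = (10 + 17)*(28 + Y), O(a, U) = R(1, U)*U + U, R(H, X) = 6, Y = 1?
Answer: -10962 + 5481*√2 ≈ -3210.7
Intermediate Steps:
D(L) = -2 + √2*√L (D(L) = -2 + √(L + L) = -2 + √(2*L) = -2 + √2*√L)
O(a, U) = 7*U (O(a, U) = 6*U + U = 7*U)
B = 783 (B = (10 + 17)*(28 + 1) = 27*29 = 783)
B*O(-13, D(1)) = 783*(7*(-2 + √2*√1)) = 783*(7*(-2 + √2*1)) = 783*(7*(-2 + √2)) = 783*(-14 + 7*√2) = -10962 + 5481*√2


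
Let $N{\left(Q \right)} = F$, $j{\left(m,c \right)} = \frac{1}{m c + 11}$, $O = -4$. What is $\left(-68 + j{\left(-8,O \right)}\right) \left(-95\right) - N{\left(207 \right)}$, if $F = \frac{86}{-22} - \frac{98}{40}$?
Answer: $\frac{61150857}{9460} \approx 6464.1$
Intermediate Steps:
$j{\left(m,c \right)} = \frac{1}{11 + c m}$ ($j{\left(m,c \right)} = \frac{1}{c m + 11} = \frac{1}{11 + c m}$)
$F = - \frac{1399}{220}$ ($F = 86 \left(- \frac{1}{22}\right) - \frac{49}{20} = - \frac{43}{11} - \frac{49}{20} = - \frac{1399}{220} \approx -6.3591$)
$N{\left(Q \right)} = - \frac{1399}{220}$
$\left(-68 + j{\left(-8,O \right)}\right) \left(-95\right) - N{\left(207 \right)} = \left(-68 + \frac{1}{11 - -32}\right) \left(-95\right) - - \frac{1399}{220} = \left(-68 + \frac{1}{11 + 32}\right) \left(-95\right) + \frac{1399}{220} = \left(-68 + \frac{1}{43}\right) \left(-95\right) + \frac{1399}{220} = \left(- \frac{2923}{43}\right) \left(-95\right) + \frac{1399}{220} = \frac{277685}{43} + \frac{1399}{220} = \frac{61150857}{9460}$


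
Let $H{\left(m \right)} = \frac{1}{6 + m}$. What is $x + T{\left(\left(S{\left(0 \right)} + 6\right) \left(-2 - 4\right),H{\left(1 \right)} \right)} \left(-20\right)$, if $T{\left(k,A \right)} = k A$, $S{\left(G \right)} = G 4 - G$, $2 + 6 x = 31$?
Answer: $\frac{4523}{42} \approx 107.69$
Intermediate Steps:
$x = \frac{29}{6}$ ($x = - \frac{1}{3} + \frac{1}{6} \cdot 31 = - \frac{1}{3} + \frac{31}{6} = \frac{29}{6} \approx 4.8333$)
$S{\left(G \right)} = 3 G$ ($S{\left(G \right)} = 4 G - G = 3 G$)
$T{\left(k,A \right)} = A k$
$x + T{\left(\left(S{\left(0 \right)} + 6\right) \left(-2 - 4\right),H{\left(1 \right)} \right)} \left(-20\right) = \frac{29}{6} + \frac{\left(3 \cdot 0 + 6\right) \left(-2 - 4\right)}{6 + 1} \left(-20\right) = \frac{29}{6} + \frac{\left(0 + 6\right) \left(-6\right)}{7} \left(-20\right) = \frac{29}{6} + \frac{6 \left(-6\right)}{7} \left(-20\right) = \frac{29}{6} + \frac{1}{7} \left(-36\right) \left(-20\right) = \frac{29}{6} - - \frac{720}{7} = \frac{29}{6} + \frac{720}{7} = \frac{4523}{42}$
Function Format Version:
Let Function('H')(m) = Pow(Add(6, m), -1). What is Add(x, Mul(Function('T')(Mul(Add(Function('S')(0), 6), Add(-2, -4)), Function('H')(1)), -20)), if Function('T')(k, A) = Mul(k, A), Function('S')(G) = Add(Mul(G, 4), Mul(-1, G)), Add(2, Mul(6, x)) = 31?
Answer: Rational(4523, 42) ≈ 107.69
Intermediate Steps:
x = Rational(29, 6) (x = Add(Rational(-1, 3), Mul(Rational(1, 6), 31)) = Add(Rational(-1, 3), Rational(31, 6)) = Rational(29, 6) ≈ 4.8333)
Function('S')(G) = Mul(3, G) (Function('S')(G) = Add(Mul(4, G), Mul(-1, G)) = Mul(3, G))
Function('T')(k, A) = Mul(A, k)
Add(x, Mul(Function('T')(Mul(Add(Function('S')(0), 6), Add(-2, -4)), Function('H')(1)), -20)) = Add(Rational(29, 6), Mul(Mul(Pow(Add(6, 1), -1), Mul(Add(Mul(3, 0), 6), Add(-2, -4))), -20)) = Add(Rational(29, 6), Mul(Mul(Pow(7, -1), Mul(Add(0, 6), -6)), -20)) = Add(Rational(29, 6), Mul(Mul(Rational(1, 7), Mul(6, -6)), -20)) = Add(Rational(29, 6), Mul(Mul(Rational(1, 7), -36), -20)) = Add(Rational(29, 6), Mul(Rational(-36, 7), -20)) = Add(Rational(29, 6), Rational(720, 7)) = Rational(4523, 42)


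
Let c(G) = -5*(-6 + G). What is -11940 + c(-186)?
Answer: -10980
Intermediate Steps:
c(G) = 30 - 5*G
-11940 + c(-186) = -11940 + (30 - 5*(-186)) = -11940 + (30 + 930) = -11940 + 960 = -10980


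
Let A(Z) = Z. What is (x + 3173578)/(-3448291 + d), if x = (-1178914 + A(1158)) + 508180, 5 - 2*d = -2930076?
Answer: -5008004/3966501 ≈ -1.2626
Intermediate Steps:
d = 2930081/2 (d = 5/2 - ½*(-2930076) = 5/2 + 1465038 = 2930081/2 ≈ 1.4650e+6)
x = -669576 (x = (-1178914 + 1158) + 508180 = -1177756 + 508180 = -669576)
(x + 3173578)/(-3448291 + d) = (-669576 + 3173578)/(-3448291 + 2930081/2) = 2504002/(-3966501/2) = 2504002*(-2/3966501) = -5008004/3966501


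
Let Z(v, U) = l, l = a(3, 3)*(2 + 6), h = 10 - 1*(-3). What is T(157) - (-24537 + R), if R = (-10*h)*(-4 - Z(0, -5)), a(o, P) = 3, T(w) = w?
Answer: 21054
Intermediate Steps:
h = 13 (h = 10 + 3 = 13)
l = 24 (l = 3*(2 + 6) = 3*8 = 24)
Z(v, U) = 24
R = 3640 (R = (-10*13)*(-4 - 1*24) = -130*(-4 - 24) = -130*(-28) = 3640)
T(157) - (-24537 + R) = 157 - (-24537 + 3640) = 157 - 1*(-20897) = 157 + 20897 = 21054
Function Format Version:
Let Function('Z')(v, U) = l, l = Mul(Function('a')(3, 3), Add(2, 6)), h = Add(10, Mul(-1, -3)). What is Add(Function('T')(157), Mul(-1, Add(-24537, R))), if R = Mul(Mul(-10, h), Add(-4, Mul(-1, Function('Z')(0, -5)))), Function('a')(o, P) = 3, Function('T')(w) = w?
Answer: 21054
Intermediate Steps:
h = 13 (h = Add(10, 3) = 13)
l = 24 (l = Mul(3, Add(2, 6)) = Mul(3, 8) = 24)
Function('Z')(v, U) = 24
R = 3640 (R = Mul(Mul(-10, 13), Add(-4, Mul(-1, 24))) = Mul(-130, Add(-4, -24)) = Mul(-130, -28) = 3640)
Add(Function('T')(157), Mul(-1, Add(-24537, R))) = Add(157, Mul(-1, Add(-24537, 3640))) = Add(157, Mul(-1, -20897)) = Add(157, 20897) = 21054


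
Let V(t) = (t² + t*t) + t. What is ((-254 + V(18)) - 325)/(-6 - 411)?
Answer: -29/139 ≈ -0.20863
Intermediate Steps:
V(t) = t + 2*t² (V(t) = (t² + t²) + t = 2*t² + t = t + 2*t²)
((-254 + V(18)) - 325)/(-6 - 411) = ((-254 + 18*(1 + 2*18)) - 325)/(-6 - 411) = ((-254 + 18*(1 + 36)) - 325)/(-417) = ((-254 + 18*37) - 325)*(-1/417) = ((-254 + 666) - 325)*(-1/417) = (412 - 325)*(-1/417) = 87*(-1/417) = -29/139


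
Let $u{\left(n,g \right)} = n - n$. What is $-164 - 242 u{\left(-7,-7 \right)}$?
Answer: $-164$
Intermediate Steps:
$u{\left(n,g \right)} = 0$
$-164 - 242 u{\left(-7,-7 \right)} = -164 - 0 = -164 + 0 = -164$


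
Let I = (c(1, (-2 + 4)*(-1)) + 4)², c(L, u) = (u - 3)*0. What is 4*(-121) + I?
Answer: -468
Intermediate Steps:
c(L, u) = 0 (c(L, u) = (-3 + u)*0 = 0)
I = 16 (I = (0 + 4)² = 4² = 16)
4*(-121) + I = 4*(-121) + 16 = -484 + 16 = -468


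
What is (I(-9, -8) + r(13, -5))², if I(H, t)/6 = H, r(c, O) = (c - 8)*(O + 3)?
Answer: 4096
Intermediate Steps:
r(c, O) = (-8 + c)*(3 + O)
I(H, t) = 6*H
(I(-9, -8) + r(13, -5))² = (6*(-9) + (-24 - 8*(-5) + 3*13 - 5*13))² = (-54 + (-24 + 40 + 39 - 65))² = (-54 - 10)² = (-64)² = 4096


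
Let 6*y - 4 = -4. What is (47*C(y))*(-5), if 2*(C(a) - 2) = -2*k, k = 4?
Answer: 470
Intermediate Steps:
y = 0 (y = ⅔ + (⅙)*(-4) = ⅔ - ⅔ = 0)
C(a) = -2 (C(a) = 2 + (-2*4)/2 = 2 + (½)*(-8) = 2 - 4 = -2)
(47*C(y))*(-5) = (47*(-2))*(-5) = -94*(-5) = 470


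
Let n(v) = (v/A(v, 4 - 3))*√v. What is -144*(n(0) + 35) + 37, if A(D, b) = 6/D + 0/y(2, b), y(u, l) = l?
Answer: -5003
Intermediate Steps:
A(D, b) = 6/D (A(D, b) = 6/D + 0/b = 6/D + 0 = 6/D)
n(v) = v^(5/2)/6 (n(v) = (v/((6/v)))*√v = (v*(v/6))*√v = (v²/6)*√v = v^(5/2)/6)
-144*(n(0) + 35) + 37 = -144*(0^(5/2)/6 + 35) + 37 = -144*((⅙)*0 + 35) + 37 = -144*(0 + 35) + 37 = -144*35 + 37 = -5040 + 37 = -5003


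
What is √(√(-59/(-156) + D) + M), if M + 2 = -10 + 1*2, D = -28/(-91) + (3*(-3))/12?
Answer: √(-60840 + 78*I*√390)/78 ≈ 0.040029 + 3.1625*I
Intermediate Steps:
D = -23/52 (D = -28*(-1/91) - 9*1/12 = 4/13 - ¾ = -23/52 ≈ -0.44231)
M = -10 (M = -2 + (-10 + 1*2) = -2 + (-10 + 2) = -2 - 8 = -10)
√(√(-59/(-156) + D) + M) = √(√(-59/(-156) - 23/52) - 10) = √(√(-59*(-1/156) - 23/52) - 10) = √(√(59/156 - 23/52) - 10) = √(√(-5/78) - 10) = √(I*√390/78 - 10) = √(-10 + I*√390/78)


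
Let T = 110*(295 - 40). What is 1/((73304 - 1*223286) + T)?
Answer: -1/121932 ≈ -8.2013e-6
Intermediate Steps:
T = 28050 (T = 110*255 = 28050)
1/((73304 - 1*223286) + T) = 1/((73304 - 1*223286) + 28050) = 1/((73304 - 223286) + 28050) = 1/(-149982 + 28050) = 1/(-121932) = -1/121932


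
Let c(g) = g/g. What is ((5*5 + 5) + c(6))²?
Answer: 961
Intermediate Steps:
c(g) = 1
((5*5 + 5) + c(6))² = ((5*5 + 5) + 1)² = ((25 + 5) + 1)² = (30 + 1)² = 31² = 961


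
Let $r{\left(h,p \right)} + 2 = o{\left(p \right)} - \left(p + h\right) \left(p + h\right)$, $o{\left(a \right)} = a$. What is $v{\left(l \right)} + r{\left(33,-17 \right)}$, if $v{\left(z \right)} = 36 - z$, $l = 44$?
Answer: $-283$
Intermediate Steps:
$r{\left(h,p \right)} = -2 + p - \left(h + p\right)^{2}$ ($r{\left(h,p \right)} = -2 + \left(p - \left(p + h\right) \left(p + h\right)\right) = -2 + \left(p - \left(h + p\right) \left(h + p\right)\right) = -2 + \left(p - \left(h + p\right)^{2}\right) = -2 + p - \left(h + p\right)^{2}$)
$v{\left(l \right)} + r{\left(33,-17 \right)} = \left(36 - 44\right) - \left(19 + \left(33 - 17\right)^{2}\right) = \left(36 - 44\right) - 275 = -8 - 275 = -283$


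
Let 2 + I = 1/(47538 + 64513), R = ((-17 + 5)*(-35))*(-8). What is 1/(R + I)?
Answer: -112051/376715461 ≈ -0.00029744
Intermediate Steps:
R = -3360 (R = -12*(-35)*(-8) = 420*(-8) = -3360)
I = -224101/112051 (I = -2 + 1/(47538 + 64513) = -2 + 1/112051 = -224101/112051 ≈ -2.0000)
1/(R + I) = 1/(-3360 - 224101/112051) = 1/(-376715461/112051) = -112051/376715461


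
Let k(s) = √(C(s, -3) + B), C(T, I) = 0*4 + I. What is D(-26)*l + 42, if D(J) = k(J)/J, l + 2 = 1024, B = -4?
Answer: 42 - 511*I*√7/13 ≈ 42.0 - 104.0*I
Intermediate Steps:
l = 1022 (l = -2 + 1024 = 1022)
C(T, I) = I (C(T, I) = 0 + I = I)
k(s) = I*√7 (k(s) = √(-3 - 4) = √(-7) = I*√7)
D(J) = I*√7/J (D(J) = (I*√7)/J = I*√7/J)
D(-26)*l + 42 = (I*√7/(-26))*1022 + 42 = (I*√7*(-1/26))*1022 + 42 = -I*√7/26*1022 + 42 = -511*I*√7/13 + 42 = 42 - 511*I*√7/13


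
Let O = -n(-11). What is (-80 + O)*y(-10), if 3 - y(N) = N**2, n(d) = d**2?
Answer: 19497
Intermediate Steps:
O = -121 (O = -1*(-11)**2 = -1*121 = -121)
y(N) = 3 - N**2
(-80 + O)*y(-10) = (-80 - 121)*(3 - 1*(-10)**2) = -201*(3 - 1*100) = -201*(3 - 100) = -201*(-97) = 19497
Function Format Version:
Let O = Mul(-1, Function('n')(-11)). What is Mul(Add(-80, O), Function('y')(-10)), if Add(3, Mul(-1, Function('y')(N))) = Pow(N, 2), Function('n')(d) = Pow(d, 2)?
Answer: 19497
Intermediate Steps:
O = -121 (O = Mul(-1, Pow(-11, 2)) = Mul(-1, 121) = -121)
Function('y')(N) = Add(3, Mul(-1, Pow(N, 2)))
Mul(Add(-80, O), Function('y')(-10)) = Mul(Add(-80, -121), Add(3, Mul(-1, Pow(-10, 2)))) = Mul(-201, Add(3, Mul(-1, 100))) = Mul(-201, Add(3, -100)) = Mul(-201, -97) = 19497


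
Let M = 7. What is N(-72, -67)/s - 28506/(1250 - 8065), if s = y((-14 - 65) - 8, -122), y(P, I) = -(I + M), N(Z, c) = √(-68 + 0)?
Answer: 28506/6815 + 2*I*√17/115 ≈ 4.1828 + 0.071706*I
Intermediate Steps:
N(Z, c) = 2*I*√17 (N(Z, c) = √(-68) = 2*I*√17)
y(P, I) = -7 - I (y(P, I) = -(I + 7) = -(7 + I) = -7 - I)
s = 115 (s = -7 - 1*(-122) = -7 + 122 = 115)
N(-72, -67)/s - 28506/(1250 - 8065) = (2*I*√17)/115 - 28506/(1250 - 8065) = (2*I*√17)*(1/115) - 28506/(-6815) = 2*I*√17/115 - 28506*(-1/6815) = 2*I*√17/115 + 28506/6815 = 28506/6815 + 2*I*√17/115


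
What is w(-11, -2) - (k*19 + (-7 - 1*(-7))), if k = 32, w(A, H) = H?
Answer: -610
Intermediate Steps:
w(-11, -2) - (k*19 + (-7 - 1*(-7))) = -2 - (32*19 + (-7 - 1*(-7))) = -2 - (608 + (-7 + 7)) = -2 - (608 + 0) = -2 - 1*608 = -2 - 608 = -610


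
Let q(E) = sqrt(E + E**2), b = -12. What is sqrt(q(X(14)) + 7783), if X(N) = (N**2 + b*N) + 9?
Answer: sqrt(7783 + sqrt(1406)) ≈ 88.434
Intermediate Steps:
X(N) = 9 + N**2 - 12*N (X(N) = (N**2 - 12*N) + 9 = 9 + N**2 - 12*N)
sqrt(q(X(14)) + 7783) = sqrt(sqrt((9 + 14**2 - 12*14)*(1 + (9 + 14**2 - 12*14))) + 7783) = sqrt(sqrt((9 + 196 - 168)*(1 + (9 + 196 - 168))) + 7783) = sqrt(sqrt(37*(1 + 37)) + 7783) = sqrt(sqrt(37*38) + 7783) = sqrt(sqrt(1406) + 7783) = sqrt(7783 + sqrt(1406))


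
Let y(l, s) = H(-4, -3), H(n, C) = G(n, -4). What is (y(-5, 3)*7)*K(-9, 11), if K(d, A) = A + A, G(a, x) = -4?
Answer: -616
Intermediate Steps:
H(n, C) = -4
y(l, s) = -4
K(d, A) = 2*A
(y(-5, 3)*7)*K(-9, 11) = (-4*7)*(2*11) = -28*22 = -616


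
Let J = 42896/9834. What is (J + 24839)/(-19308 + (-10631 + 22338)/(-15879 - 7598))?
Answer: -2867828497847/2228903748291 ≈ -1.2867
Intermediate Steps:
J = 21448/4917 (J = 42896*(1/9834) = 21448/4917 ≈ 4.3620)
(J + 24839)/(-19308 + (-10631 + 22338)/(-15879 - 7598)) = (21448/4917 + 24839)/(-19308 + (-10631 + 22338)/(-15879 - 7598)) = 122154811/(4917*(-19308 + 11707/(-23477))) = 122154811/(4917*(-19308 + 11707*(-1/23477))) = 122154811/(4917*(-19308 - 11707/23477)) = 122154811/(4917*(-453305623/23477)) = (122154811/4917)*(-23477/453305623) = -2867828497847/2228903748291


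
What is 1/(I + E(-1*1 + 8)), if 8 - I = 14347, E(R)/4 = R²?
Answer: -1/14143 ≈ -7.0706e-5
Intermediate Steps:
E(R) = 4*R²
I = -14339 (I = 8 - 1*14347 = 8 - 14347 = -14339)
1/(I + E(-1*1 + 8)) = 1/(-14339 + 4*(-1*1 + 8)²) = 1/(-14339 + 4*(-1 + 8)²) = 1/(-14339 + 4*7²) = 1/(-14339 + 4*49) = 1/(-14339 + 196) = 1/(-14143) = -1/14143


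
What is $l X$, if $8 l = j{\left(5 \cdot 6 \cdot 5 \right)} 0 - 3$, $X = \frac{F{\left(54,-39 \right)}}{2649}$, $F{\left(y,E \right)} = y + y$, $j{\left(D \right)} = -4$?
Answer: $- \frac{27}{1766} \approx -0.015289$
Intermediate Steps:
$F{\left(y,E \right)} = 2 y$
$X = \frac{36}{883}$ ($X = \frac{2 \cdot 54}{2649} = 108 \cdot \frac{1}{2649} = \frac{36}{883} \approx 0.04077$)
$l = - \frac{3}{8}$ ($l = \frac{\left(-4\right) 0 - 3}{8} = \frac{0 - 3}{8} = \frac{1}{8} \left(-3\right) = - \frac{3}{8} \approx -0.375$)
$l X = \left(- \frac{3}{8}\right) \frac{36}{883} = - \frac{27}{1766}$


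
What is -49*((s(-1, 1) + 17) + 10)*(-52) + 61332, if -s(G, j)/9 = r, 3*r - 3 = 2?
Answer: 91908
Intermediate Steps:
r = 5/3 (r = 1 + (⅓)*2 = 1 + ⅔ = 5/3 ≈ 1.6667)
s(G, j) = -15 (s(G, j) = -9*5/3 = -15)
-49*((s(-1, 1) + 17) + 10)*(-52) + 61332 = -49*((-15 + 17) + 10)*(-52) + 61332 = -49*(2 + 10)*(-52) + 61332 = -49*12*(-52) + 61332 = -588*(-52) + 61332 = 30576 + 61332 = 91908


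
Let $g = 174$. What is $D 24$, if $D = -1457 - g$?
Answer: $-39144$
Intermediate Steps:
$D = -1631$ ($D = -1457 - 174 = -1631$)
$D 24 = \left(-1631\right) 24 = -39144$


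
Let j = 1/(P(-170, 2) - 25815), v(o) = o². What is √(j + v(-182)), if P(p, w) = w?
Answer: √22070884511343/25813 ≈ 182.00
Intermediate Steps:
j = -1/25813 (j = 1/(2 - 25815) = 1/(-25813) = -1/25813 ≈ -3.8740e-5)
√(j + v(-182)) = √(-1/25813 + (-182)²) = √(-1/25813 + 33124) = √(855029811/25813) = √22070884511343/25813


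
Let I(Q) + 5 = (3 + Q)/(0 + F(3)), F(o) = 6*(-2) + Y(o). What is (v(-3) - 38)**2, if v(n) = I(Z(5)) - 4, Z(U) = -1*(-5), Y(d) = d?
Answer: 185761/81 ≈ 2293.3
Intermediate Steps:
Z(U) = 5
F(o) = -12 + o (F(o) = 6*(-2) + o = -12 + o)
I(Q) = -16/3 - Q/9 (I(Q) = -5 + (3 + Q)/(0 + (-12 + 3)) = -5 + (3 + Q)/(0 - 9) = -5 + (3 + Q)/(-9) = -5 + (3 + Q)*(-1/9) = -5 + (-1/3 - Q/9) = -16/3 - Q/9)
v(n) = -89/9 (v(n) = (-16/3 - 1/9*5) - 4 = (-16/3 - 5/9) - 4 = -53/9 - 4 = -89/9)
(v(-3) - 38)**2 = (-89/9 - 38)**2 = (-431/9)**2 = 185761/81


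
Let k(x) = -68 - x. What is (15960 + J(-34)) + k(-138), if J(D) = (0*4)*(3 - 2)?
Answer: 16030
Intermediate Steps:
J(D) = 0 (J(D) = 0*1 = 0)
(15960 + J(-34)) + k(-138) = (15960 + 0) + (-68 - 1*(-138)) = 15960 + (-68 + 138) = 15960 + 70 = 16030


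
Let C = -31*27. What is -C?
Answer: 837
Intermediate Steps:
C = -837
-C = -1*(-837) = 837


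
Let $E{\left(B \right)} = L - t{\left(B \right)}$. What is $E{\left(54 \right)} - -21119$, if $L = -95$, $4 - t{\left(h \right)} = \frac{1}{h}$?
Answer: $\frac{1135081}{54} \approx 21020.0$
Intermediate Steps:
$t{\left(h \right)} = 4 - \frac{1}{h}$
$E{\left(B \right)} = -99 + \frac{1}{B}$ ($E{\left(B \right)} = -95 - \left(4 - \frac{1}{B}\right) = -99 + \frac{1}{B}$)
$E{\left(54 \right)} - -21119 = \left(-99 + \frac{1}{54}\right) - -21119 = \left(-99 + \frac{1}{54}\right) + 21119 = - \frac{5345}{54} + 21119 = \frac{1135081}{54}$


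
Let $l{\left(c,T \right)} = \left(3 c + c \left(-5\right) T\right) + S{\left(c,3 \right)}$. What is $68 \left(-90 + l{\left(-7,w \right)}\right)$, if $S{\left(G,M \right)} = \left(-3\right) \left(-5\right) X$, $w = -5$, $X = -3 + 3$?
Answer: $-19448$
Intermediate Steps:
$X = 0$
$S{\left(G,M \right)} = 0$ ($S{\left(G,M \right)} = \left(-3\right) \left(-5\right) 0 = 15 \cdot 0 = 0$)
$l{\left(c,T \right)} = 3 c - 5 T c$ ($l{\left(c,T \right)} = \left(3 c + c \left(-5\right) T\right) + 0 = \left(3 c + - 5 c T\right) + 0 = \left(3 c - 5 T c\right) + 0 = 3 c - 5 T c$)
$68 \left(-90 + l{\left(-7,w \right)}\right) = 68 \left(-90 - 7 \left(3 - -25\right)\right) = 68 \left(-90 - 7 \left(3 + 25\right)\right) = 68 \left(-90 - 196\right) = 68 \left(-286\right) = -19448$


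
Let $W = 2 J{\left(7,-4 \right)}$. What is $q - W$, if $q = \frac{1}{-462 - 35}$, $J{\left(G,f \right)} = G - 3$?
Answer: $- \frac{3977}{497} \approx -8.002$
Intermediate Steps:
$J{\left(G,f \right)} = -3 + G$
$q = - \frac{1}{497}$ ($q = \frac{1}{-497} = - \frac{1}{497} \approx -0.0020121$)
$W = 8$ ($W = 2 \left(-3 + 7\right) = 2 \cdot 4 = 8$)
$q - W = - \frac{1}{497} - 8 = - \frac{3977}{497}$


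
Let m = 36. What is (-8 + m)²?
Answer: 784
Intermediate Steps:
(-8 + m)² = (-8 + 36)² = 28² = 784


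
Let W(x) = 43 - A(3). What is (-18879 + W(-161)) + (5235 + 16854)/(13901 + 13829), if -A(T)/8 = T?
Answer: -521634671/27730 ≈ -18811.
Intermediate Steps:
A(T) = -8*T
W(x) = 67 (W(x) = 43 - (-8)*3 = 43 - 1*(-24) = 43 + 24 = 67)
(-18879 + W(-161)) + (5235 + 16854)/(13901 + 13829) = (-18879 + 67) + (5235 + 16854)/(13901 + 13829) = -18812 + 22089/27730 = -521634671/27730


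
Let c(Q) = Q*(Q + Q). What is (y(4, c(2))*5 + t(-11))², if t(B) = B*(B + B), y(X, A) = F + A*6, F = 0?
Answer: 232324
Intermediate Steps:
c(Q) = 2*Q² (c(Q) = Q*(2*Q) = 2*Q²)
y(X, A) = 6*A (y(X, A) = 0 + A*6 = 0 + 6*A = 6*A)
t(B) = 2*B² (t(B) = B*(2*B) = 2*B²)
(y(4, c(2))*5 + t(-11))² = ((6*(2*2²))*5 + 2*(-11)²)² = ((6*(2*4))*5 + 2*121)² = ((6*8)*5 + 242)² = (48*5 + 242)² = (240 + 242)² = 482² = 232324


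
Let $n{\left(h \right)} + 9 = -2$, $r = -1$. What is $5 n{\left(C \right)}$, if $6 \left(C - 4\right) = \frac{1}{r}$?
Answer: $-55$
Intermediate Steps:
$C = \frac{23}{6}$ ($C = 4 + \frac{1}{6 \left(-1\right)} = 4 + \frac{1}{6} \left(-1\right) = 4 - \frac{1}{6} = \frac{23}{6} \approx 3.8333$)
$n{\left(h \right)} = -11$ ($n{\left(h \right)} = -9 - 2 = -11$)
$5 n{\left(C \right)} = 5 \left(-11\right) = -55$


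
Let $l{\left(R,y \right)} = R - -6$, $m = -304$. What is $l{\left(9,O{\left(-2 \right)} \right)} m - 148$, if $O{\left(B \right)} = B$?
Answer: $-4708$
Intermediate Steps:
$l{\left(R,y \right)} = 6 + R$ ($l{\left(R,y \right)} = R + 6 = 6 + R$)
$l{\left(9,O{\left(-2 \right)} \right)} m - 148 = \left(6 + 9\right) \left(-304\right) - 148 = 15 \left(-304\right) - 148 = -4560 - 148 = -4708$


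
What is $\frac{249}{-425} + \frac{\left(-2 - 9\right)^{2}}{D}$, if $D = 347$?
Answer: $- \frac{34978}{147475} \approx -0.23718$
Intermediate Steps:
$\frac{249}{-425} + \frac{\left(-2 - 9\right)^{2}}{D} = \frac{249}{-425} + \frac{\left(-2 - 9\right)^{2}}{347} = 249 \left(- \frac{1}{425}\right) + \left(-11\right)^{2} \cdot \frac{1}{347} = - \frac{249}{425} + 121 \cdot \frac{1}{347} = - \frac{249}{425} + \frac{121}{347} = - \frac{34978}{147475}$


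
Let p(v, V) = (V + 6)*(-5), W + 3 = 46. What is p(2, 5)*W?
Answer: -2365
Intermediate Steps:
W = 43 (W = -3 + 46 = 43)
p(v, V) = -30 - 5*V (p(v, V) = (6 + V)*(-5) = -30 - 5*V)
p(2, 5)*W = (-30 - 5*5)*43 = (-30 - 25)*43 = -55*43 = -2365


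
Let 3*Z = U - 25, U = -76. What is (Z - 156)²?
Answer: 323761/9 ≈ 35973.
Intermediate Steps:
Z = -101/3 (Z = (-76 - 25)/3 = (⅓)*(-101) = -101/3 ≈ -33.667)
(Z - 156)² = (-101/3 - 156)² = (-569/3)² = 323761/9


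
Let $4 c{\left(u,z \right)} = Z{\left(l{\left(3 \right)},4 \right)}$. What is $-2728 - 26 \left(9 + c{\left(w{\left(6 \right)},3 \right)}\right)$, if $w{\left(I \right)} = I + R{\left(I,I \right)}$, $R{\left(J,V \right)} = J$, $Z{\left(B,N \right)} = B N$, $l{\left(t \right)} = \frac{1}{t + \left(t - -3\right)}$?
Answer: $- \frac{26684}{9} \approx -2964.9$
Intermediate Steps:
$l{\left(t \right)} = \frac{1}{3 + 2 t}$ ($l{\left(t \right)} = \frac{1}{t + \left(t + 3\right)} = \frac{1}{t + \left(3 + t\right)} = \frac{1}{3 + 2 t}$)
$w{\left(I \right)} = 2 I$ ($w{\left(I \right)} = I + I = 2 I$)
$c{\left(u,z \right)} = \frac{1}{9}$ ($c{\left(u,z \right)} = \frac{\frac{1}{3 + 2 \cdot 3} \cdot 4}{4} = \frac{\frac{1}{3 + 6} \cdot 4}{4} = \frac{\frac{1}{9} \cdot 4}{4} = \frac{1}{4} \cdot \frac{4}{9} = \frac{1}{9}$)
$-2728 - 26 \left(9 + c{\left(w{\left(6 \right)},3 \right)}\right) = -2728 - 26 \left(9 + \frac{1}{9}\right) = -2728 - \frac{2132}{9} = - \frac{26684}{9}$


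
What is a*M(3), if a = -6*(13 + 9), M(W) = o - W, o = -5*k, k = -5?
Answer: -2904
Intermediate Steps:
o = 25 (o = -5*(-5) = 25)
M(W) = 25 - W
a = -132 (a = -6*22 = -132)
a*M(3) = -132*(25 - 1*3) = -132*(25 - 3) = -132*22 = -2904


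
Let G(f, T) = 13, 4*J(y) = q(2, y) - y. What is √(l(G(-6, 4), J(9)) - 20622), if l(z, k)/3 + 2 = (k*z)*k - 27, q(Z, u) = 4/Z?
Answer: I*√329433/4 ≈ 143.49*I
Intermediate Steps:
J(y) = ½ - y/4 (J(y) = (4/2 - y)/4 = (4*(½) - y)/4 = (2 - y)/4 = ½ - y/4)
l(z, k) = -87 + 3*z*k² (l(z, k) = -6 + 3*((k*z)*k - 27) = -6 + 3*(z*k² - 27) = -6 + 3*(-27 + z*k²) = -6 + (-81 + 3*z*k²) = -87 + 3*z*k²)
√(l(G(-6, 4), J(9)) - 20622) = √((-87 + 3*13*(½ - ¼*9)²) - 20622) = √((-87 + 3*13*(½ - 9/4)²) - 20622) = √((-87 + 3*13*(-7/4)²) - 20622) = √((-87 + 3*13*(49/16)) - 20622) = √((-87 + 1911/16) - 20622) = √(519/16 - 20622) = √(-329433/16) = I*√329433/4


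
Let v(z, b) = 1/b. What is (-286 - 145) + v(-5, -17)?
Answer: -7328/17 ≈ -431.06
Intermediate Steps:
(-286 - 145) + v(-5, -17) = (-286 - 145) + 1/(-17) = -431 - 1/17 = -7328/17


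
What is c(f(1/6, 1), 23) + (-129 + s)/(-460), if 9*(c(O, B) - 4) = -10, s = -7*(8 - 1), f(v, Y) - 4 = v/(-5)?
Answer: 6781/2070 ≈ 3.2758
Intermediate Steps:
f(v, Y) = 4 - v/5 (f(v, Y) = 4 + v/(-5) = 4 + v*(-⅕) = 4 - v/5)
s = -49 (s = -7*7 = -49)
c(O, B) = 26/9 (c(O, B) = 4 + (⅑)*(-10) = 4 - 10/9 = 26/9)
c(f(1/6, 1), 23) + (-129 + s)/(-460) = 26/9 + (-129 - 49)/(-460) = 26/9 - 1/460*(-178) = 26/9 + 89/230 = 6781/2070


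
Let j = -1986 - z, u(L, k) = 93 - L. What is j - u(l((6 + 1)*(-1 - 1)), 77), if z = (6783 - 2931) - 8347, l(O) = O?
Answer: 2402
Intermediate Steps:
z = -4495 (z = 3852 - 8347 = -4495)
j = 2509 (j = -1986 - 1*(-4495) = -1986 + 4495 = 2509)
j - u(l((6 + 1)*(-1 - 1)), 77) = 2509 - (93 - (6 + 1)*(-1 - 1)) = 2509 - (93 - 7*(-2)) = 2509 - (93 - 1*(-14)) = 2509 - (93 + 14) = 2509 - 1*107 = 2509 - 107 = 2402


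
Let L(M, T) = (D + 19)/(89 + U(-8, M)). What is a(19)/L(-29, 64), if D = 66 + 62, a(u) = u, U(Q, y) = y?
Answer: 380/49 ≈ 7.7551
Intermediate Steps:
D = 128
L(M, T) = 147/(89 + M) (L(M, T) = (128 + 19)/(89 + M) = 147/(89 + M))
a(19)/L(-29, 64) = 19/((147/(89 - 29))) = 19/((147/60)) = 19/((147*(1/60))) = 19/(49/20) = 19*(20/49) = 380/49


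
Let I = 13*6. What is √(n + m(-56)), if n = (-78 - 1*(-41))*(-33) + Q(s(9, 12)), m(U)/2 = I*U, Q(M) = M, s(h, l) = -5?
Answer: 4*I*√470 ≈ 86.718*I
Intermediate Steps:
I = 78
m(U) = 156*U (m(U) = 2*(78*U) = 156*U)
n = 1216 (n = (-78 - 1*(-41))*(-33) - 5 = (-78 + 41)*(-33) - 5 = -37*(-33) - 5 = 1221 - 5 = 1216)
√(n + m(-56)) = √(1216 + 156*(-56)) = √(1216 - 8736) = √(-7520) = 4*I*√470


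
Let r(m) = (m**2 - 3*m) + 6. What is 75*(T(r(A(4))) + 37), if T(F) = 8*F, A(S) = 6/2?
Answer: 6375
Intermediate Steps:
A(S) = 3 (A(S) = 6*(1/2) = 3)
r(m) = 6 + m**2 - 3*m
75*(T(r(A(4))) + 37) = 75*(8*(6 + 3**2 - 3*3) + 37) = 75*(8*(6 + 9 - 9) + 37) = 75*(8*6 + 37) = 75*(48 + 37) = 75*85 = 6375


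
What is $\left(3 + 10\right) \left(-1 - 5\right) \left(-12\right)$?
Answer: $936$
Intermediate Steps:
$\left(3 + 10\right) \left(-1 - 5\right) \left(-12\right) = 13 \left(-1 - 5\right) \left(-12\right) = 13 \left(-6\right) \left(-12\right) = \left(-78\right) \left(-12\right) = 936$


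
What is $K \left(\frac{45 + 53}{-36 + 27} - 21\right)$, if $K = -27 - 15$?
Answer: $\frac{4018}{3} \approx 1339.3$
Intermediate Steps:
$K = -42$ ($K = -27 - 15 = -42$)
$K \left(\frac{45 + 53}{-36 + 27} - 21\right) = - 42 \left(\frac{45 + 53}{-36 + 27} - 21\right) = - 42 \left(\frac{98}{-9} - 21\right) = - 42 \left(98 \left(- \frac{1}{9}\right) - 21\right) = - 42 \left(- \frac{98}{9} - 21\right) = \left(-42\right) \left(- \frac{287}{9}\right) = \frac{4018}{3}$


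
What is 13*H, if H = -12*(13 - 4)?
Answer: -1404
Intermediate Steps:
H = -108 (H = -12*9 = -108)
13*H = 13*(-108) = -1404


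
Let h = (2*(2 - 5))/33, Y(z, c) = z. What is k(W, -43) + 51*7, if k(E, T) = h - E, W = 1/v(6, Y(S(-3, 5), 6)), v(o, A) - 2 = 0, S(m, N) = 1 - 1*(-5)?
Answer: 7839/22 ≈ 356.32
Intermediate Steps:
S(m, N) = 6 (S(m, N) = 1 + 5 = 6)
v(o, A) = 2 (v(o, A) = 2 + 0 = 2)
W = ½ (W = 1/2 = ½ ≈ 0.50000)
h = -2/11 (h = (2*(-3))*(1/33) = -6*1/33 = -2/11 ≈ -0.18182)
k(E, T) = -2/11 - E
k(W, -43) + 51*7 = (-2/11 - 1*½) + 51*7 = (-2/11 - ½) + 357 = -15/22 + 357 = 7839/22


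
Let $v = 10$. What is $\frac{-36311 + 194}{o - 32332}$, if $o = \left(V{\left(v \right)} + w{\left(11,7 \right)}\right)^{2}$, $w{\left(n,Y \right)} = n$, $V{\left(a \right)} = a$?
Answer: $\frac{36117}{31891} \approx 1.1325$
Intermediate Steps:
$o = 441$ ($o = \left(10 + 11\right)^{2} = 21^{2} = 441$)
$\frac{-36311 + 194}{o - 32332} = \frac{-36311 + 194}{441 - 32332} = - \frac{36117}{441 - 32332} = - \frac{36117}{-31891} = \left(-36117\right) \left(- \frac{1}{31891}\right) = \frac{36117}{31891}$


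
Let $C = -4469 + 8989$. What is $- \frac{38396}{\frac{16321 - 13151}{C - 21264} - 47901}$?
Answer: $\frac{321451312}{401028757} \approx 0.80157$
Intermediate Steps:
$C = 4520$
$- \frac{38396}{\frac{16321 - 13151}{C - 21264} - 47901} = - \frac{38396}{\frac{16321 - 13151}{4520 - 21264} - 47901} = - \frac{38396}{\frac{3170}{-16744} - 47901} = - \frac{38396}{3170 \left(- \frac{1}{16744}\right) - 47901} = - \frac{38396}{- \frac{1585}{8372} - 47901} = - \frac{38396}{- \frac{401028757}{8372}} = \left(-38396\right) \left(- \frac{8372}{401028757}\right) = \frac{321451312}{401028757}$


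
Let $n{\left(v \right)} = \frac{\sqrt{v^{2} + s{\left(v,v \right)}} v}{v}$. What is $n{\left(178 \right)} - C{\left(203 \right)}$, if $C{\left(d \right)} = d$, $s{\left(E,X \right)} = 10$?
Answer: $-203 + \sqrt{31694} \approx -24.972$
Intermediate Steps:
$n{\left(v \right)} = \sqrt{10 + v^{2}}$ ($n{\left(v \right)} = \frac{\sqrt{v^{2} + 10} v}{v} = \frac{\sqrt{10 + v^{2}} v}{v} = \frac{v \sqrt{10 + v^{2}}}{v} = \sqrt{10 + v^{2}}$)
$n{\left(178 \right)} - C{\left(203 \right)} = \sqrt{10 + 178^{2}} - 203 = \sqrt{10 + 31684} - 203 = \sqrt{31694} - 203 = -203 + \sqrt{31694}$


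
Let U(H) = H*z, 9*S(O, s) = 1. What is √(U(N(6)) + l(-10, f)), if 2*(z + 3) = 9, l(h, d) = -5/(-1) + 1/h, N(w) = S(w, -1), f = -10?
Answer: 2*√285/15 ≈ 2.2509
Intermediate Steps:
S(O, s) = ⅑ (S(O, s) = (⅑)*1 = ⅑)
N(w) = ⅑
l(h, d) = 5 + 1/h (l(h, d) = -5*(-1) + 1/h = 5 + 1/h)
z = 3/2 (z = -3 + (½)*9 = -3 + 9/2 = 3/2 ≈ 1.5000)
U(H) = 3*H/2 (U(H) = H*(3/2) = 3*H/2)
√(U(N(6)) + l(-10, f)) = √((3/2)*(⅑) + (5 + 1/(-10))) = √(⅙ + (5 - ⅒)) = √(⅙ + 49/10) = √(76/15) = 2*√285/15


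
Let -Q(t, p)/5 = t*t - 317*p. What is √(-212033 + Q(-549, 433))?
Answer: I*√1032733 ≈ 1016.2*I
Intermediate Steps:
Q(t, p) = -5*t² + 1585*p (Q(t, p) = -5*(t*t - 317*p) = -5*(t² - 317*p) = -5*t² + 1585*p)
√(-212033 + Q(-549, 433)) = √(-212033 + (-5*(-549)² + 1585*433)) = √(-212033 + (-5*301401 + 686305)) = √(-212033 + (-1507005 + 686305)) = √(-212033 - 820700) = √(-1032733) = I*√1032733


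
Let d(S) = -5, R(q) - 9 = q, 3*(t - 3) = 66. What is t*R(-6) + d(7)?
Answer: 70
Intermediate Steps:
t = 25 (t = 3 + (⅓)*66 = 3 + 22 = 25)
R(q) = 9 + q
t*R(-6) + d(7) = 25*(9 - 6) - 5 = 25*3 - 5 = 75 - 5 = 70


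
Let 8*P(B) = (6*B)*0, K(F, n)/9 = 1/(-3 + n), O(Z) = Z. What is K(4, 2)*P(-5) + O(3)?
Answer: 3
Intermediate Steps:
K(F, n) = 9/(-3 + n)
P(B) = 0 (P(B) = ((6*B)*0)/8 = (⅛)*0 = 0)
K(4, 2)*P(-5) + O(3) = (9/(-3 + 2))*0 + 3 = (9/(-1))*0 + 3 = (9*(-1))*0 + 3 = -9*0 + 3 = 0 + 3 = 3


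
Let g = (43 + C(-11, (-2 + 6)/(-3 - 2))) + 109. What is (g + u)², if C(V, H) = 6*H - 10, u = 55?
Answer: 923521/25 ≈ 36941.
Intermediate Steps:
C(V, H) = -10 + 6*H
g = 686/5 (g = (43 + (-10 + 6*((-2 + 6)/(-3 - 2)))) + 109 = (43 + (-10 + 6*(4/(-5)))) + 109 = (43 + (-10 + 6*(4*(-⅕)))) + 109 = (43 + (-10 + 6*(-⅘))) + 109 = (43 + (-10 - 24/5)) + 109 = (43 - 74/5) + 109 = 141/5 + 109 = 686/5 ≈ 137.20)
(g + u)² = (686/5 + 55)² = (961/5)² = 923521/25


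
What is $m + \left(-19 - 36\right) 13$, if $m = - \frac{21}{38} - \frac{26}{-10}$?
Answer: $- \frac{135461}{190} \approx -712.95$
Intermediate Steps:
$m = \frac{389}{190}$ ($m = \left(-21\right) \frac{1}{38} - - \frac{13}{5} = - \frac{21}{38} + \frac{13}{5} = \frac{389}{190} \approx 2.0474$)
$m + \left(-19 - 36\right) 13 = \frac{389}{190} + \left(-19 - 36\right) 13 = \frac{389}{190} - 715 = - \frac{135461}{190}$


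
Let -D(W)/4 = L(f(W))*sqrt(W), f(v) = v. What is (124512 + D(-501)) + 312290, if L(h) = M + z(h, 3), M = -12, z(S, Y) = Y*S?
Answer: 436802 + 6060*I*sqrt(501) ≈ 4.368e+5 + 1.3564e+5*I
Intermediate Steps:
z(S, Y) = S*Y
L(h) = -12 + 3*h (L(h) = -12 + h*3 = -12 + 3*h)
D(W) = -4*sqrt(W)*(-12 + 3*W) (D(W) = -4*(-12 + 3*W)*sqrt(W) = -4*sqrt(W)*(-12 + 3*W))
(124512 + D(-501)) + 312290 = (124512 + 12*sqrt(-501)*(4 - 1*(-501))) + 312290 = (124512 + 12*(I*sqrt(501))*(4 + 501)) + 312290 = (124512 + 12*(I*sqrt(501))*505) + 312290 = (124512 + 6060*I*sqrt(501)) + 312290 = 436802 + 6060*I*sqrt(501)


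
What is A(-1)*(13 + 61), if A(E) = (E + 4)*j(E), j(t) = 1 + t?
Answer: 0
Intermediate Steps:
A(E) = (1 + E)*(4 + E) (A(E) = (E + 4)*(1 + E) = (4 + E)*(1 + E) = (1 + E)*(4 + E))
A(-1)*(13 + 61) = ((1 - 1)*(4 - 1))*(13 + 61) = (0*3)*74 = 0*74 = 0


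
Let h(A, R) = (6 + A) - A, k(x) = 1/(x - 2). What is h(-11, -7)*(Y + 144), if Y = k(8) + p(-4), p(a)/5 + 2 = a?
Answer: 685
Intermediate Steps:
k(x) = 1/(-2 + x)
p(a) = -10 + 5*a
Y = -179/6 (Y = 1/(-2 + 8) + (-10 + 5*(-4)) = 1/6 + (-10 - 20) = ⅙ - 30 = -179/6 ≈ -29.833)
h(A, R) = 6
h(-11, -7)*(Y + 144) = 6*(-179/6 + 144) = 6*(685/6) = 685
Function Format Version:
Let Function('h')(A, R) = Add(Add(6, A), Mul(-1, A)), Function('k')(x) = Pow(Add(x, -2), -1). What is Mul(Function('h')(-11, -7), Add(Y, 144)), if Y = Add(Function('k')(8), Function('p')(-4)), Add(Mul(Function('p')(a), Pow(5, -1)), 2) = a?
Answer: 685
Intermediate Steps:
Function('k')(x) = Pow(Add(-2, x), -1)
Function('p')(a) = Add(-10, Mul(5, a))
Y = Rational(-179, 6) (Y = Add(Pow(Add(-2, 8), -1), Add(-10, Mul(5, -4))) = Add(Pow(6, -1), Add(-10, -20)) = Add(Rational(1, 6), -30) = Rational(-179, 6) ≈ -29.833)
Function('h')(A, R) = 6
Mul(Function('h')(-11, -7), Add(Y, 144)) = Mul(6, Add(Rational(-179, 6), 144)) = Mul(6, Rational(685, 6)) = 685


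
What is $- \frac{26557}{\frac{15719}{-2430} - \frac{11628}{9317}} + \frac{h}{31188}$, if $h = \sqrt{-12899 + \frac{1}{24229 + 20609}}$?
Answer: $\frac{601258712670}{174709963} + \frac{i \sqrt{2881416228502}}{466135848} \approx 3441.5 + 0.0036416 i$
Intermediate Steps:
$h = \frac{i \sqrt{2881416228502}}{14946}$ ($h = \sqrt{-12899 + \frac{1}{44838}} = \sqrt{- \frac{578365361}{44838}} = \frac{i \sqrt{2881416228502}}{14946} \approx 113.57 i$)
$- \frac{26557}{\frac{15719}{-2430} - \frac{11628}{9317}} + \frac{h}{31188} = - \frac{26557}{\frac{15719}{-2430} - \frac{11628}{9317}} + \frac{\frac{1}{14946} i \sqrt{2881416228502}}{31188} = - \frac{26557}{15719 \left(- \frac{1}{2430}\right) - \frac{11628}{9317}} + \frac{i \sqrt{2881416228502}}{14946} \cdot \frac{1}{31188} = - \frac{26557}{- \frac{15719}{2430} - \frac{11628}{9317}} + \frac{i \sqrt{2881416228502}}{466135848} = - \frac{26557}{- \frac{174709963}{22640310}} + \frac{i \sqrt{2881416228502}}{466135848} = \left(-26557\right) \left(- \frac{22640310}{174709963}\right) + \frac{i \sqrt{2881416228502}}{466135848} = \frac{601258712670}{174709963} + \frac{i \sqrt{2881416228502}}{466135848}$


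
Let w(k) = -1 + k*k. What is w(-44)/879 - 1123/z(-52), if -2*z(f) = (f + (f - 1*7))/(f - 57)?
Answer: 71802097/32523 ≈ 2207.7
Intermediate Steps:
z(f) = -(-7 + 2*f)/(2*(-57 + f)) (z(f) = -(f + (f - 1*7))/(2*(f - 57)) = -(f + (f - 7))/(2*(-57 + f)) = -(f + (-7 + f))/(2*(-57 + f)) = -(-7 + 2*f)/(2*(-57 + f)))
w(k) = -1 + k²
w(-44)/879 - 1123/z(-52) = (-1 + (-44)²)/879 - 1123*(-57 - 52)/(7/2 - 1*(-52)) = (-1 + 1936)*(1/879) - 1123*(-109/(7/2 + 52)) = 1935*(1/879) - 1123/((-1/109*111/2)) = 645/293 - 1123/(-111/218) = 645/293 - 1123*(-218/111) = 645/293 + 244814/111 = 71802097/32523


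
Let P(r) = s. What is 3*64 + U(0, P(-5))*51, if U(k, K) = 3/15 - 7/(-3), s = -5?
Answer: 1606/5 ≈ 321.20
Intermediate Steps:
P(r) = -5
U(k, K) = 38/15 (U(k, K) = 3*(1/15) - 7*(-⅓) = ⅕ + 7/3 = 38/15)
3*64 + U(0, P(-5))*51 = 3*64 + (38/15)*51 = 192 + 646/5 = 1606/5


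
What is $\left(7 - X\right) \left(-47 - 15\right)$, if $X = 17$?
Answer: $620$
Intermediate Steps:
$\left(7 - X\right) \left(-47 - 15\right) = \left(7 - 17\right) \left(-47 - 15\right) = \left(7 - 17\right) \left(-62\right) = \left(-10\right) \left(-62\right) = 620$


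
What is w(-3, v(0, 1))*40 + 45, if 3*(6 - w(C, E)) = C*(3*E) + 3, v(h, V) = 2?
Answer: 485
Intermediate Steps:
w(C, E) = 5 - C*E (w(C, E) = 6 - (C*(3*E) + 3)/3 = 6 - (3*C*E + 3)/3 = 6 - (3 + 3*C*E)/3 = 6 + (-1 - C*E) = 5 - C*E)
w(-3, v(0, 1))*40 + 45 = (5 - 1*(-3)*2)*40 + 45 = (5 + 6)*40 + 45 = 11*40 + 45 = 440 + 45 = 485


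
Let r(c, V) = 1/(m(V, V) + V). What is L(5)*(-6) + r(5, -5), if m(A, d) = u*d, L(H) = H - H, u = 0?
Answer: -1/5 ≈ -0.20000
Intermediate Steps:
L(H) = 0
m(A, d) = 0 (m(A, d) = 0*d = 0)
r(c, V) = 1/V (r(c, V) = 1/(0 + V) = 1/V)
L(5)*(-6) + r(5, -5) = 0*(-6) + 1/(-5) = 0 - 1/5 = -1/5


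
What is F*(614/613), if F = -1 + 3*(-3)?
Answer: -6140/613 ≈ -10.016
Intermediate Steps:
F = -10 (F = -1 - 9 = -10)
F*(614/613) = -6140/613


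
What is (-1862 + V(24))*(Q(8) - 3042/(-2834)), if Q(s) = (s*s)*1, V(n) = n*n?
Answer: -9121598/109 ≈ -83684.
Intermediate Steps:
V(n) = n²
Q(s) = s² (Q(s) = s²*1 = s²)
(-1862 + V(24))*(Q(8) - 3042/(-2834)) = (-1862 + 24²)*(8² - 3042/(-2834)) = (-1862 + 576)*(64 - 3042*(-1/2834)) = -1286*(64 + 117/109) = -1286*7093/109 = -9121598/109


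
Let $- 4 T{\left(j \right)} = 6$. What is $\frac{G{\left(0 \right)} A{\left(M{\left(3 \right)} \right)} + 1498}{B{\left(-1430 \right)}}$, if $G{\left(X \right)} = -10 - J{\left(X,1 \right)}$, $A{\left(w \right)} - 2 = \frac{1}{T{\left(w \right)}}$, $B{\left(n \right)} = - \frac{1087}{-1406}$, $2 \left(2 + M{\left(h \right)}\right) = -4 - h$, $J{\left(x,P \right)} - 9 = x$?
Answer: $\frac{6211708}{3261} \approx 1904.8$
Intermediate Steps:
$T{\left(j \right)} = - \frac{3}{2}$ ($T{\left(j \right)} = \left(- \frac{1}{4}\right) 6 = - \frac{3}{2}$)
$J{\left(x,P \right)} = 9 + x$
$M{\left(h \right)} = -4 - \frac{h}{2}$ ($M{\left(h \right)} = -2 + \frac{-4 - h}{2} = -2 - \left(2 + \frac{h}{2}\right) = -4 - \frac{h}{2}$)
$B{\left(n \right)} = \frac{1087}{1406}$ ($B{\left(n \right)} = \left(-1087\right) \left(- \frac{1}{1406}\right) = \frac{1087}{1406}$)
$A{\left(w \right)} = \frac{4}{3}$ ($A{\left(w \right)} = 2 + \frac{1}{- \frac{3}{2}} = 2 - \frac{2}{3} = \frac{4}{3}$)
$G{\left(X \right)} = -19 - X$ ($G{\left(X \right)} = -10 - \left(9 + X\right) = -19 - X$)
$\frac{G{\left(0 \right)} A{\left(M{\left(3 \right)} \right)} + 1498}{B{\left(-1430 \right)}} = \frac{\left(-19 - 0\right) \frac{4}{3} + 1498}{\frac{1087}{1406}} = \left(\left(-19 + 0\right) \frac{4}{3} + 1498\right) \frac{1406}{1087} = \left(\left(-19\right) \frac{4}{3} + 1498\right) \frac{1406}{1087} = \left(- \frac{76}{3} + 1498\right) \frac{1406}{1087} = \frac{4418}{3} \cdot \frac{1406}{1087} = \frac{6211708}{3261}$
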